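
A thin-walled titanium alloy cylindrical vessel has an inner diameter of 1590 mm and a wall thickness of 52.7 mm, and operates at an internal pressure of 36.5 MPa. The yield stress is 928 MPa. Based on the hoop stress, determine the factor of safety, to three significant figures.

σ_h = pD/(2t) = 36.5×1590/(2×52.7) = 550.6 MPa.
n = 928/550.6 = 1.685.

n = 1.69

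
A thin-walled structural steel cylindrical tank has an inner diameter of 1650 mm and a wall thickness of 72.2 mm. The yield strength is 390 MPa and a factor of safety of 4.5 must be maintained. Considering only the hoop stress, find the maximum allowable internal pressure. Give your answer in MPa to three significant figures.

p_allow = 7.58 MPa

σ_allow = 390/4.5 = 86.67 MPa.
σ_h = pD/(2t) → p_allow = 2σ_allow t/D = 2×86.67×72.2/1650 = 7.585 MPa.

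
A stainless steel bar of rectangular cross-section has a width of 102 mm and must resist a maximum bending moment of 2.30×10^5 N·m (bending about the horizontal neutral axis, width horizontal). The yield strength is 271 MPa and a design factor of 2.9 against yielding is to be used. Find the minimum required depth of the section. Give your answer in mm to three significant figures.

σ_allow = 271/2.9 = 93.45 MPa.
For a rectangular section σ = 6M/(bh²), so h² = 6M/(b σ_allow) = 6×2.3000×10^8/(102×93.45) = 144800 mm².
h = 380.5 mm.

h = 380 mm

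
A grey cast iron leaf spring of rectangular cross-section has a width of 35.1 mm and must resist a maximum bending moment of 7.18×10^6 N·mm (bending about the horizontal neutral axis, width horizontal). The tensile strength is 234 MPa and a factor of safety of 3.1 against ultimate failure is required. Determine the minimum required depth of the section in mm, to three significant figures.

σ_allow = 234/3.1 = 75.48 MPa.
For a rectangular section σ = 6M/(bh²), so h² = 6M/(b σ_allow) = 6×7180000/(35.1×75.48) = 16260 mm².
h = 127.5 mm.

h = 128 mm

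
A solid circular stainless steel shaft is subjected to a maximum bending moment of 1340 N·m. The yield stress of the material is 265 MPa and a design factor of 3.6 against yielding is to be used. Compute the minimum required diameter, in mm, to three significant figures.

σ_allow = 265/3.6 = 73.61 MPa.
For a solid circular section σ = 32M/(πd³), so d³ = 32M/(π σ_allow) = 32×1340000/(π×73.61) = 185400 mm³.
d = 57.02 mm.

d = 57.0 mm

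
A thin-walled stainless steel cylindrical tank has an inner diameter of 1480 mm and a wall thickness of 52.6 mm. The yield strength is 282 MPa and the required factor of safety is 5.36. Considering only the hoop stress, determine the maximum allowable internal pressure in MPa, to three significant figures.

σ_allow = 282/5.36 = 52.61 MPa.
σ_h = pD/(2t) → p_allow = 2σ_allow t/D = 2×52.61×52.6/1480 = 3.740 MPa.

p_allow = 3.74 MPa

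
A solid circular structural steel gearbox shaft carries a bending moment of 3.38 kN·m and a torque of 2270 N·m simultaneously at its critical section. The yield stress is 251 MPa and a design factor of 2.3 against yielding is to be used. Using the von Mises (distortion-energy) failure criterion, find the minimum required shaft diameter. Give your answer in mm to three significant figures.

σ_allow = σ_y/n = 251/2.3 = 109.1 MPa.
For a solid shaft σ_b = 32M/(πd³) and τ = 16T/(πd³), so the von Mises stress is σ' = (16/πd³)·√(4M²+3T²).
√(4M²+3T²) = √(4×(3.380×10^6)² + 3×(2.270×10^6)²) = 7.820×10^6 N·mm.
d³ = 16×7.820×10^6/(π×109.1) = 365000 mm³.
d = 71.46 mm.

d = 71.5 mm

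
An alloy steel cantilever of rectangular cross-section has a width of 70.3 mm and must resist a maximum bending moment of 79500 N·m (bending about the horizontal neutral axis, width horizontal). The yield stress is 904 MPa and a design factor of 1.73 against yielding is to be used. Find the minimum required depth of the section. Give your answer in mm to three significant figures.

h = 114 mm

σ_allow = 904/1.73 = 522.5 MPa.
For a rectangular section σ = 6M/(bh²), so h² = 6M/(b σ_allow) = 6×7.9500×10^7/(70.3×522.5) = 12980 mm².
h = 114.0 mm.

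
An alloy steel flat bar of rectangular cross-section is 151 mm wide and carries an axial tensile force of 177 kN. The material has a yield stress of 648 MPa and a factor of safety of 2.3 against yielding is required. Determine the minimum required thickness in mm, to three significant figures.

t = 4.16 mm

σ_allow = 648/2.3 = 281.7 MPa.
Required area A = F/σ_allow = 177000/281.7 = 628.2 mm².
t = A/w = 628.2/151 = 4.161 mm.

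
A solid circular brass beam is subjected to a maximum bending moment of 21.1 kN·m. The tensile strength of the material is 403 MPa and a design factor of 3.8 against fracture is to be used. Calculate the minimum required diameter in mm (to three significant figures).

d = 127 mm

σ_allow = 403/3.8 = 106.1 MPa.
For a solid circular section σ = 32M/(πd³), so d³ = 32M/(π σ_allow) = 32×2.1100×10^7/(π×106.1) = 2.027×10^6 mm³.
d = 126.5 mm.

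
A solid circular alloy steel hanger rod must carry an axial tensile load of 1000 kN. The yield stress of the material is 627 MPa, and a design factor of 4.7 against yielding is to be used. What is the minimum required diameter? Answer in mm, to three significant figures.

Allowable stress σ_allow = 627/4.7 = 133.4 MPa.
Required area A = F/σ_allow = 1000000/133.4 = 7496 mm².
A = πd²/4 → d = √(4A/π) = 97.69 mm.

d = 97.7 mm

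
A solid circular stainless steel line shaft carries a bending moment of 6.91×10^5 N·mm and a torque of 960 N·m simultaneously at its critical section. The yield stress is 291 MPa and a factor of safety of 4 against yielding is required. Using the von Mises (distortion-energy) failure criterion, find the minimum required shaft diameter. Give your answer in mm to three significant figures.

d = 53.3 mm

σ_allow = σ_y/n = 291/4 = 72.75 MPa.
For a solid shaft σ_b = 32M/(πd³) and τ = 16T/(πd³), so the von Mises stress is σ' = (16/πd³)·√(4M²+3T²).
√(4M²+3T²) = √(4×(691000)² + 3×(960000)²) = 2.162×10^6 N·mm.
d³ = 16×2.162×10^6/(π×72.75) = 151400 mm³.
d = 53.29 mm.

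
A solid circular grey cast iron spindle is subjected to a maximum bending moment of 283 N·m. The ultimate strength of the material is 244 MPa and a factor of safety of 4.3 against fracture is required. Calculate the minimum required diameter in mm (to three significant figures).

d = 37.0 mm

σ_allow = 244/4.3 = 56.74 MPa.
For a solid circular section σ = 32M/(πd³), so d³ = 32M/(π σ_allow) = 32×283000/(π×56.74) = 50800 mm³.
d = 37.04 mm.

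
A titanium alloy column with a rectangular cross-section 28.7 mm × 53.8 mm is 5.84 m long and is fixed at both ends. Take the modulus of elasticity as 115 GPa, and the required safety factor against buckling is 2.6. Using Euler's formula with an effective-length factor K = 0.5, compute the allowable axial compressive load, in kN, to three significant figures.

P_allow = 5.43 kN

Buckling occurs about the weak axis: I_min = h·b³/12 = 53.8×28.7³/12 = 106000 mm⁴ (b = 28.7 mm is the smaller dimension).
Effective length L_e = KL = 0.5×5.84 m = 2920 mm.
Euler critical load P_cr = π²EI/L_e² = π²×115000×106000/2920² = 14110 N.
P_allow = P_cr/n = 14110/2.6 = 5426 N.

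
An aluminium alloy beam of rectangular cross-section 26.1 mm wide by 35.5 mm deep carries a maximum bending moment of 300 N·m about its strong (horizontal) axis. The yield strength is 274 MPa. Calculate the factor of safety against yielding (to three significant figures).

Section modulus S = bh²/6 = 26.1×35.5²/6 = 5482 mm³.
σ = M/S = 300000/5482 = 54.72 MPa.
n = 274/54.72 = 5.007.

n = 5.01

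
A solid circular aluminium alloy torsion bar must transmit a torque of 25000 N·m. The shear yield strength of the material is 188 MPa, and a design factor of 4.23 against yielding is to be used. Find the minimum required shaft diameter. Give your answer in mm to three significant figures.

Allowable shear stress τ_allow = 188/4.23 = 44.44 MPa.
For a solid shaft τ = 16T/(πd³), so d³ = 16T/(π τ_allow) = 16×2.5000×10^7/(π×44.44) = 2.865×10^6 mm³.
d = (2.865×10^6)^(1/3) = 142.0 mm.

d = 142 mm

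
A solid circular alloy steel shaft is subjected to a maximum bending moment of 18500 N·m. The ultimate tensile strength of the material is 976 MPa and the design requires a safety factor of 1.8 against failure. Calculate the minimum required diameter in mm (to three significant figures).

σ_allow = 976/1.8 = 542.2 MPa.
For a solid circular section σ = 32M/(πd³), so d³ = 32M/(π σ_allow) = 32×1.8500×10^7/(π×542.2) = 347500 mm³.
d = 70.31 mm.

d = 70.3 mm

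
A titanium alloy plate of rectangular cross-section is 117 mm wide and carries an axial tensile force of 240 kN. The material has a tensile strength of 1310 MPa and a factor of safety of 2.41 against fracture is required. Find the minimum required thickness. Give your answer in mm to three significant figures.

σ_allow = 1310/2.41 = 543.6 MPa.
Required area A = F/σ_allow = 240000/543.6 = 441.5 mm².
t = A/w = 441.5/117 = 3.774 mm.

t = 3.77 mm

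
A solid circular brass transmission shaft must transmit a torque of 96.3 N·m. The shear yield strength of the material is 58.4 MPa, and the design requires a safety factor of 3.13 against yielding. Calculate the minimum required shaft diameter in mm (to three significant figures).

d = 29.7 mm

Allowable shear stress τ_allow = 58.4/3.13 = 18.66 MPa.
For a solid shaft τ = 16T/(πd³), so d³ = 16T/(π τ_allow) = 16×96300/(π×18.66) = 26290 mm³.
d = (26290)^(1/3) = 29.73 mm.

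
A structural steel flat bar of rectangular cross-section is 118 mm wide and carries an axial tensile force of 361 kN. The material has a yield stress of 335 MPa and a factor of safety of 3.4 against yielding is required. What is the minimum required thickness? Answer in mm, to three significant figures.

σ_allow = 335/3.4 = 98.53 MPa.
Required area A = F/σ_allow = 361000/98.53 = 3664 mm².
t = A/w = 3664/118 = 31.05 mm.

t = 31.0 mm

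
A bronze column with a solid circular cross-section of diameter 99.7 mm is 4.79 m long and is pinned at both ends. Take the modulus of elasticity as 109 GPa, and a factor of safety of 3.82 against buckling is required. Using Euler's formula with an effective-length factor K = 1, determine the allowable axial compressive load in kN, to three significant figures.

I = πd⁴/64 = π×99.7⁴/64 = 4.850×10^6 mm⁴.
Effective length L_e = KL = 1×4.79 m = 4790 mm.
Euler critical load P_cr = π²EI/L_e² = π²×109000×4.850×10^6/4790² = 227400 N.
P_allow = P_cr/n = 227400/3.82 = 59530 N.

P_allow = 59.5 kN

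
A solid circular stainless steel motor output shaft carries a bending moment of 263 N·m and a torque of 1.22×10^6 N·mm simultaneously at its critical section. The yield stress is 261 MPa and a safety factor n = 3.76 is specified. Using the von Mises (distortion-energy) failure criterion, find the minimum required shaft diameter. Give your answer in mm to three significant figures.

d = 54.3 mm

σ_allow = σ_y/n = 261/3.76 = 69.41 MPa.
For a solid shaft σ_b = 32M/(πd³) and τ = 16T/(πd³), so the von Mises stress is σ' = (16/πd³)·√(4M²+3T²).
√(4M²+3T²) = √(4×(263000)² + 3×(1.220×10^6)²) = 2.178×10^6 N·mm.
d³ = 16×2.178×10^6/(π×69.41) = 159800 mm³.
d = 54.26 mm.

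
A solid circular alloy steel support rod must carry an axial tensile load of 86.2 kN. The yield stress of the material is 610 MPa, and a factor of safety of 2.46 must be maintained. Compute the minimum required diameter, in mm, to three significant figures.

d = 21.0 mm

Allowable stress σ_allow = 610/2.46 = 248.0 MPa.
Required area A = F/σ_allow = 86200/248.0 = 347.6 mm².
A = πd²/4 → d = √(4A/π) = 21.04 mm.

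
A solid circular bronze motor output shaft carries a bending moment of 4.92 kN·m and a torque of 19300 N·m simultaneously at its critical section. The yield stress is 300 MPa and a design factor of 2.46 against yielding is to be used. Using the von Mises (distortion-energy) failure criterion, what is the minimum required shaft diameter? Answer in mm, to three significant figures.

d = 113 mm

σ_allow = σ_y/n = 300/2.46 = 122.0 MPa.
For a solid shaft σ_b = 32M/(πd³) and τ = 16T/(πd³), so the von Mises stress is σ' = (16/πd³)·√(4M²+3T²).
√(4M²+3T²) = √(4×(4.920×10^6)² + 3×(1.930×10^7)²) = 3.485×10^7 N·mm.
d³ = 16×3.485×10^7/(π×122.0) = 1.455×10^6 mm³.
d = 113.3 mm.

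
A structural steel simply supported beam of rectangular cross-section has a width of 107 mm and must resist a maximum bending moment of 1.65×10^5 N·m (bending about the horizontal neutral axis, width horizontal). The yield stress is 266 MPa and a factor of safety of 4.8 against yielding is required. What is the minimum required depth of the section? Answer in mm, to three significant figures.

h = 409 mm

σ_allow = 266/4.8 = 55.42 MPa.
For a rectangular section σ = 6M/(bh²), so h² = 6M/(b σ_allow) = 6×1.6500×10^8/(107×55.42) = 167000 mm².
h = 408.6 mm.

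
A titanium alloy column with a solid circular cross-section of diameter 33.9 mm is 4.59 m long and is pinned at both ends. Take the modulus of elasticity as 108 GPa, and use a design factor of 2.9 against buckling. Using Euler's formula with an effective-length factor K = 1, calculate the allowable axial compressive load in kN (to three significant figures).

P_allow = 1.13 kN

I = πd⁴/64 = π×33.9⁴/64 = 64830 mm⁴.
Effective length L_e = KL = 1×4.59 m = 4590 mm.
Euler critical load P_cr = π²EI/L_e² = π²×108000×64830/4590² = 3280 N.
P_allow = P_cr/n = 3280/2.9 = 1131 N.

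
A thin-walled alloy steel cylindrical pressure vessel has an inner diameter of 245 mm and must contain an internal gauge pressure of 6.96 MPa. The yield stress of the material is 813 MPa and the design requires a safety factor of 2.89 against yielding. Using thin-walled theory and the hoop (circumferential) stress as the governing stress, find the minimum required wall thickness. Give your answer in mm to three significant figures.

σ_allow = 813/2.89 = 281.3 MPa.
Hoop stress σ_h = pD/(2t), so t = pD/(2σ_allow) = 6.96×245/(2×281.3) = 3.031 mm.

t = 3.03 mm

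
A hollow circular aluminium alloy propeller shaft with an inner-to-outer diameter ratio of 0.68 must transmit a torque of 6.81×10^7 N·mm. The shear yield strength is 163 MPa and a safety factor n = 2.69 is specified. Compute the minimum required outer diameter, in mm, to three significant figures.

τ_allow = 163/2.69 = 60.59 MPa.
For a hollow shaft τ = 16T/[πd_o³(1−k⁴)] with k = 0.68, so 1−k⁴ = 0.7862.
d_o³ = 16T/[π τ_allow (1−k⁴)] = 16×6.8100×10^7/(π×60.59×0.7862) = 7.280×10^6 mm³.
d_o = 193.8 mm.

d_o = 194 mm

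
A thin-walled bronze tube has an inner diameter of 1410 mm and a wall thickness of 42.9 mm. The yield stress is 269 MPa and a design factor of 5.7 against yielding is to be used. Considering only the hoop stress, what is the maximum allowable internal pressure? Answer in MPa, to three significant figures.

σ_allow = 269/5.7 = 47.19 MPa.
σ_h = pD/(2t) → p_allow = 2σ_allow t/D = 2×47.19×42.9/1410 = 2.872 MPa.

p_allow = 2.87 MPa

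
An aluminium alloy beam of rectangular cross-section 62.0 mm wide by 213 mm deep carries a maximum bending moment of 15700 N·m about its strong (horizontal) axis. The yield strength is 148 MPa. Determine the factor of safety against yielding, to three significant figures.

Section modulus S = bh²/6 = 62.0×213²/6 = 468800 mm³.
σ = M/S = 1.5700×10^7/468800 = 33.49 MPa.
n = 148/33.49 = 4.419.

n = 4.42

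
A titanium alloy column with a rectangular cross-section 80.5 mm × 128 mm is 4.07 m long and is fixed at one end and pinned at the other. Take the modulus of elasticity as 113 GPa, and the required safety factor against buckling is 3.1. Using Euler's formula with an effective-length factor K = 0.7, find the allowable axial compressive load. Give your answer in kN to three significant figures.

P_allow = 247 kN

Buckling occurs about the weak axis: I_min = h·b³/12 = 128×80.5³/12 = 5.564×10^6 mm⁴ (b = 80.5 mm is the smaller dimension).
Effective length L_e = KL = 0.7×4.07 m = 2849 mm.
Euler critical load P_cr = π²EI/L_e² = π²×113000×5.564×10^6/2849² = 764600 N.
P_allow = P_cr/n = 764600/3.1 = 246600 N.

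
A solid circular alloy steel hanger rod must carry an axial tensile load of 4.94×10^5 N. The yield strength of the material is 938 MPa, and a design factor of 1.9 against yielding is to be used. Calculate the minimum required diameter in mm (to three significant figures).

d = 35.7 mm

Allowable stress σ_allow = 938/1.9 = 493.7 MPa.
Required area A = F/σ_allow = 494000/493.7 = 1001 mm².
A = πd²/4 → d = √(4A/π) = 35.69 mm.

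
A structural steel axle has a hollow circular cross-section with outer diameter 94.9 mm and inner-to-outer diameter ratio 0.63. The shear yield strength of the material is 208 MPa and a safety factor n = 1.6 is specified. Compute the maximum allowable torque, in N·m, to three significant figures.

τ_allow = 208/1.6 = 130.0 MPa.
For a hollow shaft T_allow = τ_allow·πd_o³(1−k⁴)/16 with 1−k⁴ = 0.8425, so πd_o³(1−k⁴)/16 = 141400 mm³.
T_allow = 130.0×141400 = 1.838×10^7 N·mm = 18380 N·m.

T_allow = 18400 N·m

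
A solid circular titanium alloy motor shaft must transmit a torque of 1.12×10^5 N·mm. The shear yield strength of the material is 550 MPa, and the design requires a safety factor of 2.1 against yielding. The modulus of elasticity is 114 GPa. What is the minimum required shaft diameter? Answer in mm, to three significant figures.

Allowable shear stress τ_allow = 550/2.1 = 261.9 MPa.
For a solid shaft τ = 16T/(πd³), so d³ = 16T/(π τ_allow) = 16×112000/(π×261.9) = 2178 mm³.
d = (2178)^(1/3) = 12.96 mm.

d = 13.0 mm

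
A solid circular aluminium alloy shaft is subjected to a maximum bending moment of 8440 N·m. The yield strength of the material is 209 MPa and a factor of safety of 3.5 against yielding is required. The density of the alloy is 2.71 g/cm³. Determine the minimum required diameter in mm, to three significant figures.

d = 113 mm

σ_allow = 209/3.5 = 59.71 MPa.
For a solid circular section σ = 32M/(πd³), so d³ = 32M/(π σ_allow) = 32×8440000/(π×59.71) = 1.440×10^6 mm³.
d = 112.9 mm.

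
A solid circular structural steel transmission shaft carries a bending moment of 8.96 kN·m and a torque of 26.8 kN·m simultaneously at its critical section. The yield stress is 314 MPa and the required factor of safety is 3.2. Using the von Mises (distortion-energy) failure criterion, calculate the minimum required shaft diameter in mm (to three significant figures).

σ_allow = σ_y/n = 314/3.2 = 98.12 MPa.
For a solid shaft σ_b = 32M/(πd³) and τ = 16T/(πd³), so the von Mises stress is σ' = (16/πd³)·√(4M²+3T²).
√(4M²+3T²) = √(4×(8.960×10^6)² + 3×(2.680×10^7)²) = 4.976×10^7 N·mm.
d³ = 16×4.976×10^7/(π×98.12) = 2.583×10^6 mm³.
d = 137.2 mm.

d = 137 mm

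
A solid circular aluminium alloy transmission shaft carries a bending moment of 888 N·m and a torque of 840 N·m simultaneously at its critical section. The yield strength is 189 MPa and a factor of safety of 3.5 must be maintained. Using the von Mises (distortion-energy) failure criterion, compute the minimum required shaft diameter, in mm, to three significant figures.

σ_allow = σ_y/n = 189/3.5 = 54.00 MPa.
For a solid shaft σ_b = 32M/(πd³) and τ = 16T/(πd³), so the von Mises stress is σ' = (16/πd³)·√(4M²+3T²).
√(4M²+3T²) = √(4×(888000)² + 3×(840000)²) = 2.296×10^6 N·mm.
d³ = 16×2.296×10^6/(π×54.00) = 216500 mm³.
d = 60.05 mm.

d = 60.0 mm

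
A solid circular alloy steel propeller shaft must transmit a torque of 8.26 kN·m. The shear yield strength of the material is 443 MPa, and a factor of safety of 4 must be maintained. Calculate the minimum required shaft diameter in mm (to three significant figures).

Allowable shear stress τ_allow = 443/4 = 110.8 MPa.
For a solid shaft τ = 16T/(πd³), so d³ = 16T/(π τ_allow) = 16×8260000/(π×110.8) = 379800 mm³.
d = (379800)^(1/3) = 72.42 mm.

d = 72.4 mm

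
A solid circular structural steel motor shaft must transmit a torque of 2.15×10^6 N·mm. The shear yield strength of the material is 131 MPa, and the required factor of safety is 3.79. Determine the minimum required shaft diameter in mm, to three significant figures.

d = 68.2 mm

Allowable shear stress τ_allow = 131/3.79 = 34.56 MPa.
For a solid shaft τ = 16T/(πd³), so d³ = 16T/(π τ_allow) = 16×2150000/(π×34.56) = 316800 mm³.
d = (316800)^(1/3) = 68.17 mm.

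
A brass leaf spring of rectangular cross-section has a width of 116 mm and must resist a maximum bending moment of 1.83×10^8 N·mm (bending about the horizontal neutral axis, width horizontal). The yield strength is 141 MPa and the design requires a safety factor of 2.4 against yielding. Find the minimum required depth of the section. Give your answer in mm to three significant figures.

σ_allow = 141/2.4 = 58.75 MPa.
For a rectangular section σ = 6M/(bh²), so h² = 6M/(b σ_allow) = 6×1.8300×10^8/(116×58.75) = 161100 mm².
h = 401.4 mm.

h = 401 mm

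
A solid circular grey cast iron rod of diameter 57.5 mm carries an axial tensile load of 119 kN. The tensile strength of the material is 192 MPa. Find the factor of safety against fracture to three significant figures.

n = 4.19

A = πd²/4 = 2597 mm².
σ = F/A = 119000/2597 = 45.83 MPa.
n = 192/45.83 = 4.190.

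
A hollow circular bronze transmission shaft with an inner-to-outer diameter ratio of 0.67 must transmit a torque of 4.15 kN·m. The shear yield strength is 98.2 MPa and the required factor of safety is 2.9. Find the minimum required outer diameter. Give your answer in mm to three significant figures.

τ_allow = 98.2/2.9 = 33.86 MPa.
For a hollow shaft τ = 16T/[πd_o³(1−k⁴)] with k = 0.67, so 1−k⁴ = 0.7985.
d_o³ = 16T/[π τ_allow (1−k⁴)] = 16×4150000/(π×33.86×0.7985) = 781700 mm³.
d_o = 92.12 mm.

d_o = 92.1 mm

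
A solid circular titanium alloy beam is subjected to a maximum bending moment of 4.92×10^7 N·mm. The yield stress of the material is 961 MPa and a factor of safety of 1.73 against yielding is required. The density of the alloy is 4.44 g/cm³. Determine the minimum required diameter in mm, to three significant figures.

σ_allow = 961/1.73 = 555.5 MPa.
For a solid circular section σ = 32M/(πd³), so d³ = 32M/(π σ_allow) = 32×4.9200×10^7/(π×555.5) = 902200 mm³.
d = 96.63 mm.

d = 96.6 mm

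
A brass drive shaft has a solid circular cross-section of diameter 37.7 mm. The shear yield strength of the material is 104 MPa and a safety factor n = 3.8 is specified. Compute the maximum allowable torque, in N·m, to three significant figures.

τ_allow = 104/3.8 = 27.37 MPa.
For a solid shaft T_allow = τ_allow·πd³/16; πd³/16 = π×37.7³/16 = 10520 mm³.
T_allow = 27.37×10520 = 287900 N·mm = 287.9 N·m.

T_allow = 288 N·m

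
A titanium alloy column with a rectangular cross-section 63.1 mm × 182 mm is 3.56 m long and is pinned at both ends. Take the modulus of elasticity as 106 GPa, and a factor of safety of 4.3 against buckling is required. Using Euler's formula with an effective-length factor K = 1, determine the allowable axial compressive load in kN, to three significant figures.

P_allow = 73.2 kN

Buckling occurs about the weak axis: I_min = h·b³/12 = 182×63.1³/12 = 3.810×10^6 mm⁴ (b = 63.1 mm is the smaller dimension).
Effective length L_e = KL = 1×3.56 m = 3560 mm.
Euler critical load P_cr = π²EI/L_e² = π²×106000×3.810×10^6/3560² = 314500 N.
P_allow = P_cr/n = 314500/4.3 = 73150 N.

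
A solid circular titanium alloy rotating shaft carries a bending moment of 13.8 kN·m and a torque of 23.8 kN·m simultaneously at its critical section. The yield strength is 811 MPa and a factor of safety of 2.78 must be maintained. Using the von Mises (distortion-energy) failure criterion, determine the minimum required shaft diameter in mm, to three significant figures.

d = 95.3 mm

σ_allow = σ_y/n = 811/2.78 = 291.7 MPa.
For a solid shaft σ_b = 32M/(πd³) and τ = 16T/(πd³), so the von Mises stress is σ' = (16/πd³)·√(4M²+3T²).
√(4M²+3T²) = √(4×(1.380×10^7)² + 3×(2.380×10^7)²) = 4.961×10^7 N·mm.
d³ = 16×4.961×10^7/(π×291.7) = 866100 mm³.
d = 95.32 mm.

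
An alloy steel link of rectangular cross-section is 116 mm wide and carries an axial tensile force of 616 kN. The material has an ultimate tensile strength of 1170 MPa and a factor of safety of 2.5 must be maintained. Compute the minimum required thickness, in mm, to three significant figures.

σ_allow = 1170/2.5 = 468.0 MPa.
Required area A = F/σ_allow = 616000/468.0 = 1316 mm².
t = A/w = 1316/116 = 11.35 mm.

t = 11.3 mm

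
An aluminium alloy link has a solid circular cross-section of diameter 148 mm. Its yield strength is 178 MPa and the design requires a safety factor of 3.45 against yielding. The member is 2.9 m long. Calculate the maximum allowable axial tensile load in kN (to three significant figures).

F_allow = 888 kN

σ_allow = 178/3.45 = 51.59 MPa.
A = πd²/4 = π×148²/4 = 17200 mm².
F_allow = σ_allow × A = 51.59×17200 = 887600 N.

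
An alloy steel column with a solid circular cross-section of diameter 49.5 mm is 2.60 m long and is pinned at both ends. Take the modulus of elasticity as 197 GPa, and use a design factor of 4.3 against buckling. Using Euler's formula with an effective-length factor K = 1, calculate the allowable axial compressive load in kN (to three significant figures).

I = πd⁴/64 = π×49.5⁴/64 = 294700 mm⁴.
Effective length L_e = KL = 1×2.60 m = 2600 mm.
Euler critical load P_cr = π²EI/L_e² = π²×197000×294700/2600² = 84760 N.
P_allow = P_cr/n = 84760/4.3 = 19710 N.

P_allow = 19.7 kN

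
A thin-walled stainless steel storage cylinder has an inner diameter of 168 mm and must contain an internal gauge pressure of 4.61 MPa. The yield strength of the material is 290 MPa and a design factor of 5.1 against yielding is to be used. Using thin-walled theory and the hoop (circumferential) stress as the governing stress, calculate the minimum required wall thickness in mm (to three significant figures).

t = 6.81 mm

σ_allow = 290/5.1 = 56.86 MPa.
Hoop stress σ_h = pD/(2t), so t = pD/(2σ_allow) = 4.61×168/(2×56.86) = 6.810 mm.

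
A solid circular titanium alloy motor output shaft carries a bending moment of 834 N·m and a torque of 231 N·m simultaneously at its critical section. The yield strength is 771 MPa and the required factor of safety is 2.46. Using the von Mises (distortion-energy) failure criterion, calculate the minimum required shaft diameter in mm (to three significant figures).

σ_allow = σ_y/n = 771/2.46 = 313.4 MPa.
For a solid shaft σ_b = 32M/(πd³) and τ = 16T/(πd³), so the von Mises stress is σ' = (16/πd³)·√(4M²+3T²).
√(4M²+3T²) = √(4×(834000)² + 3×(231000)²) = 1.715×10^6 N·mm.
d³ = 16×1.715×10^6/(π×313.4) = 27870 mm³.
d = 30.32 mm.

d = 30.3 mm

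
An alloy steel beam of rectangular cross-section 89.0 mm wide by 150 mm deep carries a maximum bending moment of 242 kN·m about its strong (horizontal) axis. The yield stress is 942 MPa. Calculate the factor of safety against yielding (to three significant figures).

n = 1.30

Section modulus S = bh²/6 = 89.0×150²/6 = 333800 mm³.
σ = M/S = 2.4200×10^8/333800 = 725.1 MPa.
n = 942/725.1 = 1.299.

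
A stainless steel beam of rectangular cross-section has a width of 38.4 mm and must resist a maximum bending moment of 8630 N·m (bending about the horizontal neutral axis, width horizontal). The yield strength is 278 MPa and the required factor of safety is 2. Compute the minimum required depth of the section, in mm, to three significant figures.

σ_allow = 278/2 = 139.0 MPa.
For a rectangular section σ = 6M/(bh²), so h² = 6M/(b σ_allow) = 6×8630000/(38.4×139.0) = 9701 mm².
h = 98.49 mm.

h = 98.5 mm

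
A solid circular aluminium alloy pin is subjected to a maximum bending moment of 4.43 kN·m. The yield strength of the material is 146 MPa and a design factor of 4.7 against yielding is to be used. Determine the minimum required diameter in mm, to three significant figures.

σ_allow = 146/4.7 = 31.06 MPa.
For a solid circular section σ = 32M/(πd³), so d³ = 32M/(π σ_allow) = 32×4430000/(π×31.06) = 1.453×10^6 mm³.
d = 113.3 mm.

d = 113 mm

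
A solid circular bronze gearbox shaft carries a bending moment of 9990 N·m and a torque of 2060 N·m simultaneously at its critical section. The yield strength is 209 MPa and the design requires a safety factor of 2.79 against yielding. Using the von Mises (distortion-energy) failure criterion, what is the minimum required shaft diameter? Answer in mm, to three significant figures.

σ_allow = σ_y/n = 209/2.79 = 74.91 MPa.
For a solid shaft σ_b = 32M/(πd³) and τ = 16T/(πd³), so the von Mises stress is σ' = (16/πd³)·√(4M²+3T²).
√(4M²+3T²) = √(4×(9.990×10^6)² + 3×(2.060×10^6)²) = 2.030×10^7 N·mm.
d³ = 16×2.030×10^7/(π×74.91) = 1.380×10^6 mm³.
d = 111.3 mm.

d = 111 mm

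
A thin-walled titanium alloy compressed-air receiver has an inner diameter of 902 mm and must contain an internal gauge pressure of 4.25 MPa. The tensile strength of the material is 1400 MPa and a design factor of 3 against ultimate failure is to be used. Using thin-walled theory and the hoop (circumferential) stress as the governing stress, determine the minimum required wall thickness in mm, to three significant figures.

σ_allow = 1400/3 = 466.7 MPa.
Hoop stress σ_h = pD/(2t), so t = pD/(2σ_allow) = 4.25×902/(2×466.7) = 4.107 mm.

t = 4.11 mm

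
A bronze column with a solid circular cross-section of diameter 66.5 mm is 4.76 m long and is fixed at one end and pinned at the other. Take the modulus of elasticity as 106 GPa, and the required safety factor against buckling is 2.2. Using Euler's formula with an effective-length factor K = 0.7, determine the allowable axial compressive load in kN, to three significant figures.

I = πd⁴/64 = π×66.5⁴/64 = 960000 mm⁴.
Effective length L_e = KL = 0.7×4.76 m = 3332 mm.
Euler critical load P_cr = π²EI/L_e² = π²×106000×960000/3332² = 90460 N.
P_allow = P_cr/n = 90460/2.2 = 41120 N.

P_allow = 41.1 kN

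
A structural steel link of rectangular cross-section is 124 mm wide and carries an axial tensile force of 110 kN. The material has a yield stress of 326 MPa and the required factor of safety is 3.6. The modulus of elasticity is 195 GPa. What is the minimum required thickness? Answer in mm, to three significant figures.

t = 9.80 mm

σ_allow = 326/3.6 = 90.56 MPa.
Required area A = F/σ_allow = 110000/90.56 = 1215 mm².
t = A/w = 1215/124 = 9.796 mm.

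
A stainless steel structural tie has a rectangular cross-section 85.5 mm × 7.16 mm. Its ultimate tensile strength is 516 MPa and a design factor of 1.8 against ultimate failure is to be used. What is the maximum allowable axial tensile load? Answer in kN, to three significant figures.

σ_allow = 516/1.8 = 286.7 MPa.
A = 85.5×7.16 = 612.2 mm².
F_allow = σ_allow × A = 286.7×612.2 = 175500 N.

F_allow = 175 kN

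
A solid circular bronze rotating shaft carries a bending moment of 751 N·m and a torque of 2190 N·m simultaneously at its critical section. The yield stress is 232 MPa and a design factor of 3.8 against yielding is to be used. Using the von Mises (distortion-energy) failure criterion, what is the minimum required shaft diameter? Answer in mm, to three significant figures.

σ_allow = σ_y/n = 232/3.8 = 61.05 MPa.
For a solid shaft σ_b = 32M/(πd³) and τ = 16T/(πd³), so the von Mises stress is σ' = (16/πd³)·√(4M²+3T²).
√(4M²+3T²) = √(4×(751000)² + 3×(2.190×10^6)²) = 4.080×10^6 N·mm.
d³ = 16×4.080×10^6/(π×61.05) = 340300 mm³.
d = 69.82 mm.

d = 69.8 mm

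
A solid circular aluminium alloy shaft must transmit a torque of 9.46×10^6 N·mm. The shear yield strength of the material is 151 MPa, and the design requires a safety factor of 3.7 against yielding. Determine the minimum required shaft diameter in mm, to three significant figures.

Allowable shear stress τ_allow = 151/3.7 = 40.81 MPa.
For a solid shaft τ = 16T/(πd³), so d³ = 16T/(π τ_allow) = 16×9460000/(π×40.81) = 1.181×10^6 mm³.
d = (1.181×10^6)^(1/3) = 105.7 mm.

d = 106 mm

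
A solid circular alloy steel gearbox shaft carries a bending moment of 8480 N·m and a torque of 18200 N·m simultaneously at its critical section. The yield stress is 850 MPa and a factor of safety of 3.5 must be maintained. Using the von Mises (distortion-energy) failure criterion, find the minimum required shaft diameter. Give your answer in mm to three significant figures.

d = 90.9 mm

σ_allow = σ_y/n = 850/3.5 = 242.9 MPa.
For a solid shaft σ_b = 32M/(πd³) and τ = 16T/(πd³), so the von Mises stress is σ' = (16/πd³)·√(4M²+3T²).
√(4M²+3T²) = √(4×(8.480×10^6)² + 3×(1.820×10^7)²) = 3.580×10^7 N·mm.
d³ = 16×3.580×10^7/(π×242.9) = 750700 mm³.
d = 90.88 mm.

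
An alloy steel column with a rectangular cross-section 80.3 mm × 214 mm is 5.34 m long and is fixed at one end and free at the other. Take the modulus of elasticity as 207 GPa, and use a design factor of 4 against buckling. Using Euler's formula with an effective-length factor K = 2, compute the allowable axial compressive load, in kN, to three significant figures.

Buckling occurs about the weak axis: I_min = h·b³/12 = 214×80.3³/12 = 9.234×10^6 mm⁴ (b = 80.3 mm is the smaller dimension).
Effective length L_e = KL = 2×5.34 m = 10680 mm.
Euler critical load P_cr = π²EI/L_e² = π²×207000×9.234×10^6/10680² = 165400 N.
P_allow = P_cr/n = 165400/4 = 41350 N.

P_allow = 41.3 kN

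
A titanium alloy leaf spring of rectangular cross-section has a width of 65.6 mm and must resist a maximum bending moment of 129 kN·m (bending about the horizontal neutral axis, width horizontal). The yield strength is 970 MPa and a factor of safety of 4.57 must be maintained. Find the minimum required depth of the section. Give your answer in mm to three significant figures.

σ_allow = 970/4.57 = 212.3 MPa.
For a rectangular section σ = 6M/(bh²), so h² = 6M/(b σ_allow) = 6×1.2900×10^8/(65.6×212.3) = 55590 mm².
h = 235.8 mm.

h = 236 mm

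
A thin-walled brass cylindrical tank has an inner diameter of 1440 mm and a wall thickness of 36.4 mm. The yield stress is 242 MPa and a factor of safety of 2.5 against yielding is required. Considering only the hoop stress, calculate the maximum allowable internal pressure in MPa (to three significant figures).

p_allow = 4.89 MPa

σ_allow = 242/2.5 = 96.80 MPa.
σ_h = pD/(2t) → p_allow = 2σ_allow t/D = 2×96.80×36.4/1440 = 4.894 MPa.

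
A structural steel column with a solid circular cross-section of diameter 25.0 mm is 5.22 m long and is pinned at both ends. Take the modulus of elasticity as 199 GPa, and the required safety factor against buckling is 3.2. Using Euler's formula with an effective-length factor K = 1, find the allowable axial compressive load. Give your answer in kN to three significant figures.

P_allow = 0.432 kN

I = πd⁴/64 = π×25.0⁴/64 = 19170 mm⁴.
Effective length L_e = KL = 1×5.22 m = 5220 mm.
Euler critical load P_cr = π²EI/L_e² = π²×199000×19170/5220² = 1382 N.
P_allow = P_cr/n = 1382/3.2 = 431.9 N.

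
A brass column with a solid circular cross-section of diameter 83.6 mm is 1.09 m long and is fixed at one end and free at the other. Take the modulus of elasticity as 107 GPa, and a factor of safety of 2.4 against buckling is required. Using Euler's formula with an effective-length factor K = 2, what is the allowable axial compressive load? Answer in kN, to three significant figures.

P_allow = 222 kN

I = πd⁴/64 = π×83.6⁴/64 = 2.398×10^6 mm⁴.
Effective length L_e = KL = 2×1.09 m = 2180 mm.
Euler critical load P_cr = π²EI/L_e² = π²×107000×2.398×10^6/2180² = 532800 N.
P_allow = P_cr/n = 532800/2.4 = 222000 N.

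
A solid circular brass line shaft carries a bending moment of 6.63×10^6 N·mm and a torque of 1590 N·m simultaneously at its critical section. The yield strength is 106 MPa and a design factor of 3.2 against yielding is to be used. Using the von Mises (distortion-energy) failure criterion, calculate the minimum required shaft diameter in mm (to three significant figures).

σ_allow = σ_y/n = 106/3.2 = 33.12 MPa.
For a solid shaft σ_b = 32M/(πd³) and τ = 16T/(πd³), so the von Mises stress is σ' = (16/πd³)·√(4M²+3T²).
√(4M²+3T²) = √(4×(6.630×10^6)² + 3×(1.590×10^6)²) = 1.354×10^7 N·mm.
d³ = 16×1.354×10^7/(π×33.12) = 2.082×10^6 mm³.
d = 127.7 mm.

d = 128 mm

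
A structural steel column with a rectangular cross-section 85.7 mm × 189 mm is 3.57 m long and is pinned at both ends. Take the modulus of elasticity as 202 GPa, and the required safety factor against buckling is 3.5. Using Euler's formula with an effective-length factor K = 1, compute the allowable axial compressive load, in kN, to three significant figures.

P_allow = 443 kN

Buckling occurs about the weak axis: I_min = h·b³/12 = 189×85.7³/12 = 9.913×10^6 mm⁴ (b = 85.7 mm is the smaller dimension).
Effective length L_e = KL = 1×3.57 m = 3570 mm.
Euler critical load P_cr = π²EI/L_e² = π²×202000×9.913×10^6/3570² = 1.551×10^6 N.
P_allow = P_cr/n = 1.551×10^6/3.5 = 443100 N.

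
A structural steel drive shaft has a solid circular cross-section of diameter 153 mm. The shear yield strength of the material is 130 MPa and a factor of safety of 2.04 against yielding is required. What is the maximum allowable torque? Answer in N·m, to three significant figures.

T_allow = 44800 N·m

τ_allow = 130/2.04 = 63.73 MPa.
For a solid shaft T_allow = τ_allow·πd³/16; πd³/16 = π×153³/16 = 703200 mm³.
T_allow = 63.73×703200 = 4.481×10^7 N·mm = 44810 N·m.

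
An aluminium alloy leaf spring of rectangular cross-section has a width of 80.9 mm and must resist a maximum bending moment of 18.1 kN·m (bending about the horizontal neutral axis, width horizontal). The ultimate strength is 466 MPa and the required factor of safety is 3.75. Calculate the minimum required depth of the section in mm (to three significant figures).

σ_allow = 466/3.75 = 124.3 MPa.
For a rectangular section σ = 6M/(bh²), so h² = 6M/(b σ_allow) = 6×1.8100×10^7/(80.9×124.3) = 10800 mm².
h = 103.9 mm.

h = 104 mm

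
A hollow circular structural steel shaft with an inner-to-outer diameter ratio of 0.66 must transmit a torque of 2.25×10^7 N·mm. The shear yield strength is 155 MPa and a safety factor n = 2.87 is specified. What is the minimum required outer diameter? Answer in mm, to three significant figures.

d_o = 138 mm

τ_allow = 155/2.87 = 54.01 MPa.
For a hollow shaft τ = 16T/[πd_o³(1−k⁴)] with k = 0.66, so 1−k⁴ = 0.8103.
d_o³ = 16T/[π τ_allow (1−k⁴)] = 16×2.2500×10^7/(π×54.01×0.8103) = 2.619×10^6 mm³.
d_o = 137.8 mm.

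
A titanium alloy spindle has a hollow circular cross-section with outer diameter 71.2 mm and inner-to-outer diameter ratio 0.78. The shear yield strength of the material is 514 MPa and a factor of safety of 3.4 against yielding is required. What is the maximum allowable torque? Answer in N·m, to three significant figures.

τ_allow = 514/3.4 = 151.2 MPa.
For a hollow shaft T_allow = τ_allow·πd_o³(1−k⁴)/16 with 1−k⁴ = 0.6298, so πd_o³(1−k⁴)/16 = 44640 mm³.
T_allow = 151.2×44640 = 6.748×10^6 N·mm = 6748 N·m.

T_allow = 6750 N·m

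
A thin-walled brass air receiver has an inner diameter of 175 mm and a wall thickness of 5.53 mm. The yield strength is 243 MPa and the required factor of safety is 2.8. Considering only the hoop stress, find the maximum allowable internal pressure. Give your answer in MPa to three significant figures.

p_allow = 5.48 MPa

σ_allow = 243/2.8 = 86.79 MPa.
σ_h = pD/(2t) → p_allow = 2σ_allow t/D = 2×86.79×5.53/175 = 5.485 MPa.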